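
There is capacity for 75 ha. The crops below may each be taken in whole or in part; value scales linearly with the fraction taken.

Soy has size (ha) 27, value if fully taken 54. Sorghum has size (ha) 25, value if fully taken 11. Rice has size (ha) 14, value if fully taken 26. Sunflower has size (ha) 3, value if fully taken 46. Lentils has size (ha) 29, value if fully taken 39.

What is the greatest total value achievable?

Best value per unit of size first: Sunflower 46/3≈15.3, Soy 54/27≈2, Rice 26/14≈1.86, Lentils 39/29≈1.34, Sorghum 11/25≈0.44.
All 3 ha of Sunflower fit (value 46) ; 72 remain.
Soy: take in full, 27 ha for value 54 ; 45 left.
All 14 ha of Rice fit (value 26) ; 31 remain.
Take all of Lentils (29 ha, value 39) ; 2 ha left.
Fill the last 2 ha with part of Sorghum: 2/25 of it earns 0.88.
Total value = 165.88.

165.88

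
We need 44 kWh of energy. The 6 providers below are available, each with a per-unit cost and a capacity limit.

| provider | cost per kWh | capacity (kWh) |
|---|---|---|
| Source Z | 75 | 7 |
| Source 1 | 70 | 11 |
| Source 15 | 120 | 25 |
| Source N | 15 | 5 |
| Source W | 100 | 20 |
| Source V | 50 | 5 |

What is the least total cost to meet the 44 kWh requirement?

Fill from the cheapest provider first.
Take 5 from Source N at 15 ; need 39 more.
Take 5 from Source V at 50 ; need 34 more.
Take 11 from Source 1 at 70 ; need 23 more.
Source Z (75): use full 7 ; 16 kWh to go.
Source W (100): take the remaining 16 ; done.
Source 15: unused.
Cost = 5×15 + 5×50 + 11×70 + 7×75 + 16×100 = 3220.

3220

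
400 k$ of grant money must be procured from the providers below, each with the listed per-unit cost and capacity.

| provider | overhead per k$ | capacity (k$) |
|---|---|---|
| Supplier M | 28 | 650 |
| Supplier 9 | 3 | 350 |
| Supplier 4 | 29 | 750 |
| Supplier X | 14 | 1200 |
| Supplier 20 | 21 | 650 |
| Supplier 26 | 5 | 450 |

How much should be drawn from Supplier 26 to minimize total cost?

50

Cheapest first:
Supplier 9 (3): use full 350 → 50 k$ to go.
Supplier 26 at 5: take 50 of its 450 → requirement met.
Supplier X, Supplier 20, Supplier M, Supplier 4: unused.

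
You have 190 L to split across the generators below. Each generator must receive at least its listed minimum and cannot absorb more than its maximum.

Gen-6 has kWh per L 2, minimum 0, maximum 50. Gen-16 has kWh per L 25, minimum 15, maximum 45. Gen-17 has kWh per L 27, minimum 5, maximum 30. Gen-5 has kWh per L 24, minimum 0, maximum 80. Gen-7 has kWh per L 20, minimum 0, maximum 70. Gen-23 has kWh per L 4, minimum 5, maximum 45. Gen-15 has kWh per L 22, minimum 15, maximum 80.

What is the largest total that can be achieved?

4535

Meeting every minimum uses 0+15+5+0+0+5+15 = 40 L, leaving 150.
Rank by kWh per L: Gen-17 27 > Gen-16 25 > Gen-5 24 > Gen-15 22 > Gen-7 20 > Gen-23 4 > Gen-6 2.
Gen-17 takes 25 more to reach its cap of 30 ; 125 left.
Gen-16: +30 to 45 (cap) ; 95 left.
Give Gen-5 80 more to hit its cap of 80 ; 15 left.
Gen-15 has room for 65 more but only 15 remain, so it gets 30.
Total = 25×45 + 27×30 + 24×80 + 4×5 + 22×30 = 4535.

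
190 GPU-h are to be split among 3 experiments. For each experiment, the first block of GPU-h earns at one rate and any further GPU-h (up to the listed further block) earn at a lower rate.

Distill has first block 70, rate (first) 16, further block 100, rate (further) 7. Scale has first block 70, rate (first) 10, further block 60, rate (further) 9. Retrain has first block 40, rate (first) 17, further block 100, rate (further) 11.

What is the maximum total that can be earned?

2680

Order all 6 blocks by rate: Retrain/first 17 > Distill/first 16 > Retrain/second 11 > Scale/first 10 > Scale/second 9 > Distill/second 7.
Retrain/first (17): +40 → 150 left.
Distill first at 16: fill all 70 → 80 left.
Retrain second at 11: only 80 left, fill 80.
Total = 17×40 + 16×70 + 11×80 = 2680.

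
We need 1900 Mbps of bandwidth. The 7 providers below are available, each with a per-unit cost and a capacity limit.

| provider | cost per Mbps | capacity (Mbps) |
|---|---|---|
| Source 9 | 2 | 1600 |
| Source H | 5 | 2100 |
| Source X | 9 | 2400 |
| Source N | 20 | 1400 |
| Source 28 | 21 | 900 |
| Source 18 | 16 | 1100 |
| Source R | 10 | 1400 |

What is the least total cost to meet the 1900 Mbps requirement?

Fill from the cheapest provider first.
Take 1600 from Source 9 at 2 → need 300 more.
Take 300 from Source H at 5 to finish.
Source X, Source R, Source 18, Source N, Source 28: unused.
Cost = 1600×2 + 300×5 = 4700.

4700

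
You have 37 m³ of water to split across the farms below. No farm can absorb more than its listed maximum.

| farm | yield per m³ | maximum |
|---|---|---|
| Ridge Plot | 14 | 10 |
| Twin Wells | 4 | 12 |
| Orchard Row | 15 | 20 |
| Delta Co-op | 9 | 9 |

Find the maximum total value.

503

Highest yield per m³ first: Orchard Row 15 > Ridge Plot 14 > Delta Co-op 9 > Twin Wells 4.
Orchard Row takes 20 to reach its cap of 20 — 17 left.
Ridge Plot takes 10 to reach its cap of 10 — 7 left.
Delta Co-op: +7 (room for 9) → 7. Pool exhausted.
Total = 14×10 + 15×20 + 9×7 = 503.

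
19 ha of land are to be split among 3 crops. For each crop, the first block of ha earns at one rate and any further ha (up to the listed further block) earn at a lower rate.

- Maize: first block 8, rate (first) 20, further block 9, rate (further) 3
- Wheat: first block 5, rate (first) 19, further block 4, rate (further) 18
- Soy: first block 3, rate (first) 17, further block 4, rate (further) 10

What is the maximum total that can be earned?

Rank every tier by rate: Maize/tier1 20 > Wheat/tier1 19 > Wheat/tier2 18 > Soy/tier1 17 > Soy/tier2 10 > Maize/tier2 3.
Maize/tier1 (20): +8 ; 11 left.
Fill Wheat tier1 block (5 at 19) ; 6 left.
Fill Wheat tier2 block (4 at 18) ; 2 left.
Soy/tier1: +2 of 3 at 17; pool empty.
Total = 20×8 + 19×5 + 18×4 + 17×2 = 361.

361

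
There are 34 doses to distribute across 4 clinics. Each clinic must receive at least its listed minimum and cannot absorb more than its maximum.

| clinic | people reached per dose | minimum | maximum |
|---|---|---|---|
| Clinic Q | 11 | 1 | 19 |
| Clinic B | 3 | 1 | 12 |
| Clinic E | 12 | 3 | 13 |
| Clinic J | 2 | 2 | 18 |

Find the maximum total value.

361

Meeting every minimum uses 1+1+3+2 = 7 doses, leaving 27.
Rank by people reached per dose: Clinic E 12 > Clinic Q 11 > Clinic B 3 > Clinic J 2.
Give Clinic E 10 more to hit its cap of 13 — 17 left.
Only 17 left; Clinic Q takes them to reach 18.
Total = 11×18 + 3×1 + 12×13 + 2×2 = 361.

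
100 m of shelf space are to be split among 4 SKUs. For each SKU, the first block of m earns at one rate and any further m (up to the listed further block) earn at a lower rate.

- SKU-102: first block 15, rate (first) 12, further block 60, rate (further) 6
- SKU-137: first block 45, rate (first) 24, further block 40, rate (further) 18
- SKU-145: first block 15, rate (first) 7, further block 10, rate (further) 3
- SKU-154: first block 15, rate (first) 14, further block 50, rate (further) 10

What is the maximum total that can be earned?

Order all 8 blocks by rate: SKU-137/tier1 24 > SKU-137/tier2 18 > SKU-154/tier1 14 > SKU-102/tier1 12 > SKU-154/tier2 10 > SKU-145/tier1 7 > SKU-102/tier2 6 > SKU-145/tier2 3.
Fill SKU-137 tier1 block (45 at 24) — 55 left.
Fill SKU-137 tier2 block (40 at 18) — 15 left.
SKU-154/tier1 (14): +15 — 0 left.
Total = 24×45 + 18×40 + 14×15 = 2010.

2010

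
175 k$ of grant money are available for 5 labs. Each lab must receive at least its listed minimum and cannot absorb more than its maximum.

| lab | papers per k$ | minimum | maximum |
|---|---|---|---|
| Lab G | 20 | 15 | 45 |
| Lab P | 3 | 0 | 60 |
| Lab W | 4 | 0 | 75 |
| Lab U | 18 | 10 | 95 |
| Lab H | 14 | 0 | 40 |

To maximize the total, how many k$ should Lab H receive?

35

Meeting every minimum uses 15+0+0+10+0 = 25 k$, leaving 150.
Order the labs by papers per k$: Lab G 20 > Lab U 18 > Lab H 14 > Lab W 4 > Lab P 3.
Lab G: +30 to 45 (cap) — 120 left.
Lab U: +85 to 95 (cap) — 35 left.
Only 35 left; Lab H takes them to reach 35.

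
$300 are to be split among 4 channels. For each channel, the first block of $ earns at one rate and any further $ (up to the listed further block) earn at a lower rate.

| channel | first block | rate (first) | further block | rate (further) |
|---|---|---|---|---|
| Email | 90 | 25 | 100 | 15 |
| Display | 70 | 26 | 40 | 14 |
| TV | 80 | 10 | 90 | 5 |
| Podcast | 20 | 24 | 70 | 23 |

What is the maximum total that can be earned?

Rank every tier by rate: Display/first 26 > Email/first 25 > Podcast/first 24 > Podcast/second 23 > Email/second 15 > Display/second 14 > TV/first 10 > TV/second 5.
Display/first (26): +70 → 230 left.
Fill Email first block (90 at 25) → 140 left.
Podcast first at 24: fill all 20 → 120 left.
Fill Podcast second block (70 at 23) → 50 left.
50 remain; put them into Email second at 15.
Total = 26×70 + 25×90 + 24×20 + 23×70 + 15×50 = 6910.

6910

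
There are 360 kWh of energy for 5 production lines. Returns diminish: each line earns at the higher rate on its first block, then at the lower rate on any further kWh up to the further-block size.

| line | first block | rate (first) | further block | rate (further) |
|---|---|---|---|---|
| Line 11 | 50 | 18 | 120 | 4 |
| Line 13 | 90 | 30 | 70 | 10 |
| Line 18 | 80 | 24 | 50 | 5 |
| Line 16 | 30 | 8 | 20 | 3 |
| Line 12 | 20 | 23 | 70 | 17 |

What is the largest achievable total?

Treat each block as its own option and order by rate: Line 13/T1 30 > Line 18/T1 24 > Line 12/T1 23 > Line 11/T1 18 > Line 12/T2 17 > Line 13/T2 10 > Line 16/T1 8 > Line 18/T2 5 > Line 11/T2 4 > Line 16/T2 3.
Fill Line 13 T1 block (90 at 30) → 270 left.
Line 18/T1 (24): +80 → 190 left.
Line 12 T1 at 23: fill all 20 → 170 left.
Fill Line 11 T1 block (50 at 18) → 120 left.
Fill Line 12 T2 block (70 at 17) → 50 left.
50 remain; put them into Line 13 T2 at 10.
Total = 30×90 + 24×80 + 23×20 + 18×50 + 17×70 + 10×50 = 7670.

7670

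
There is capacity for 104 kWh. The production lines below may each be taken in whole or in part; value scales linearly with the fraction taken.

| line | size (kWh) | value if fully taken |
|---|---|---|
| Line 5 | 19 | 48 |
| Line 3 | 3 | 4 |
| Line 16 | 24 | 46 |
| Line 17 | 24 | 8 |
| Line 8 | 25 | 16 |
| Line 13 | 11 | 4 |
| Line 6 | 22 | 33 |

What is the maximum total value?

Rank by value-to-size ratio: Line 5 48/19≈2.53, Line 16 46/24≈1.92, Line 6 33/22≈1.5, Line 3 4/3≈1.33, Line 8 16/25≈0.64, Line 13 4/11≈0.364, Line 17 8/24≈0.333.
Line 5: take in full, 19 kWh for value 48 ; 85 left.
Line 16: take in full, 24 kWh for value 46 ; 61 left.
Take all of Line 6 (22 kWh, value 33) ; 39 kWh left.
Line 3: take in full, 3 kWh for value 4 ; 36 left.
All 25 kWh of Line 8 fit (value 16) ; 11 remain.
Line 13: take in full, 11 kWh for value 4 ; 0 left.
Total value = 151.

151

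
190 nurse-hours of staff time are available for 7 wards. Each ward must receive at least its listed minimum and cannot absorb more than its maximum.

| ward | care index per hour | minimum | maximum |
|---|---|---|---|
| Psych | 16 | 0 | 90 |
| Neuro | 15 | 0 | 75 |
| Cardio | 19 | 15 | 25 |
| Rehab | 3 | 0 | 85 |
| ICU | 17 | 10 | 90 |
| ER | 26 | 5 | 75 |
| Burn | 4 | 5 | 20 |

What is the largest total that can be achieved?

Meeting every minimum uses 0+0+15+0+10+5+5 = 35 nurse-hours, leaving 155.
Order the wards by care index per hour: ER 26 > Cardio 19 > ICU 17 > Psych 16 > Neuro 15 > Burn 4 > Rehab 3.
ER takes 70 more to reach its cap of 75 ; 85 left.
Cardio takes 10 more to reach its cap of 25 ; 75 left.
Only 75 left; ICU takes them to reach 85.
Total = 19×25 + 17×85 + 26×75 + 4×5 = 3890.

3890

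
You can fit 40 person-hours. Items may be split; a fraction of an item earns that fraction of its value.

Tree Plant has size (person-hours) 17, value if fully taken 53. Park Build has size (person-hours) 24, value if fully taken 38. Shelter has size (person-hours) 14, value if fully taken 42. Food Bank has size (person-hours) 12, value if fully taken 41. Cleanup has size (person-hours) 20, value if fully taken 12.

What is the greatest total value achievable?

127

Sort by value density: Food Bank 41/12≈3.42, Tree Plant 53/17≈3.12, Shelter 42/14≈3, Park Build 38/24≈1.58, Cleanup 12/20≈0.6.
All 12 person-hours of Food Bank fit (value 41) — 28 remain.
Take all of Tree Plant (17 person-hours, value 53) — 11 person-hours left.
11 person-hours left: a 11/14 share of Shelter gives 42×11/14 = 33.
Total value = 127.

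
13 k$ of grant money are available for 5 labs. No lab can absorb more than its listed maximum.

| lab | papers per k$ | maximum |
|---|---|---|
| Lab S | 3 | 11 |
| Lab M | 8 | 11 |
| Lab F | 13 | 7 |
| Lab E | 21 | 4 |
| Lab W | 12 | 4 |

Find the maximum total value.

199

Order the labs by papers per k$: Lab E 21 > Lab F 13 > Lab W 12 > Lab M 8 > Lab S 3.
Lab E takes 4 to reach its cap of 4 → 9 left.
Lab F: +7 to 7 (cap) → 2 left.
Lab W: +2 (room for 4) → 2. Pool exhausted.
Total = 13×7 + 21×4 + 12×2 = 199.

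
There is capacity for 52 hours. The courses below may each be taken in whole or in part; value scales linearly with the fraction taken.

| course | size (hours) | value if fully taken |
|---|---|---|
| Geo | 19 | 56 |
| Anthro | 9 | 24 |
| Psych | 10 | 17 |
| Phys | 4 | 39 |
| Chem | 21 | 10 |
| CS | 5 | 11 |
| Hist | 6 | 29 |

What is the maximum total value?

174.3

Rank by value-to-size ratio: Phys 39/4≈9.75, Hist 29/6≈4.83, Geo 56/19≈2.95, Anthro 24/9≈2.67, CS 11/5≈2.2, Psych 17/10≈1.7, Chem 10/21≈0.476.
Phys: take in full, 4 hours for value 39 → 48 left.
Take all of Hist (6 hours, value 29) → 42 hours left.
Geo: take in full, 19 hours for value 56 → 23 left.
All 9 hours of Anthro fit (value 24) → 14 remain.
All 5 hours of CS fit (value 11) → 9 remain.
Fill the last 9 hours with part of Psych: 9/10 of it earns 15.3.
Total value = 174.3.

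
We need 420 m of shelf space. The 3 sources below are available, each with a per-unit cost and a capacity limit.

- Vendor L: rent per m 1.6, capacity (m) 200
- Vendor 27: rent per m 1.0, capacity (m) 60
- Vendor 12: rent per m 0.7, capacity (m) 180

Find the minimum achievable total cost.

474

Use sources in increasing cost order.
Take 180 from Vendor 12 at 0.7 ; need 240 more.
Vendor 27 at 1.0: take all 60 m ; 180 still needed.
Vendor L (1.6): take the remaining 180 ; done.
Cost = 180×0.7 + 60×1.0 + 180×1.6 = 474.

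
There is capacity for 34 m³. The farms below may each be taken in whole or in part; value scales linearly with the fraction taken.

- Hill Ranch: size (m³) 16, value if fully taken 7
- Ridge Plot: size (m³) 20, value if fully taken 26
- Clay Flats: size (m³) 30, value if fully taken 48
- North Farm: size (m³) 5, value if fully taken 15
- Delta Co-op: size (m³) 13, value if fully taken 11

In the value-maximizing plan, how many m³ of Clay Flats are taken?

Sort by value density: North Farm 15/5≈3, Clay Flats 48/30≈1.6, Ridge Plot 26/20≈1.3, Delta Co-op 11/13≈0.846, Hill Ranch 7/16≈0.438.
Take all of North Farm (5 m³, value 15) ; 29 m³ left.
29 m³ left: a 29/30 share of Clay Flats gives 48×29/30 = 46.4.

29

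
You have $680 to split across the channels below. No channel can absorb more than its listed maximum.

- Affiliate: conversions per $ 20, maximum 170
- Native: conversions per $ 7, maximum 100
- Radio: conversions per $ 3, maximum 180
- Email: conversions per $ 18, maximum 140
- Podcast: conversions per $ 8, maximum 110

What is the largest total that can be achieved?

Rank by conversions per $: Affiliate 20 > Email 18 > Podcast 8 > Native 7 > Radio 3.
Affiliate: +170 to 170 (cap) → 510 left.
Email takes 140 to reach its cap of 140 → 370 left.
Podcast takes 110 to reach its cap of 110 → 260 left.
Native: +100 to 100 (cap) → 160 left.
Only 160 left; Radio takes them to reach 160.
Total = 20×170 + 7×100 + 3×160 + 18×140 + 8×110 = 7980.

7980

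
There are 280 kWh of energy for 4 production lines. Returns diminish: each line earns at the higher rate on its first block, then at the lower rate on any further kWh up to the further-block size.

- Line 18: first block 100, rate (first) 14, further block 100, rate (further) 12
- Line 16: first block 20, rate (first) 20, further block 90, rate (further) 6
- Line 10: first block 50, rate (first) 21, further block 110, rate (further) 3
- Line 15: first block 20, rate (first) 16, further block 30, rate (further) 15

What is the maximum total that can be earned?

Rank every tier by rate: Line 10/T1 21 > Line 16/T1 20 > Line 15/T1 16 > Line 15/T2 15 > Line 18/T1 14 > Line 18/T2 12 > Line 16/T2 6 > Line 10/T2 3.
Line 10/T1 (21): +50 — 230 left.
Line 16/T1 (20): +20 — 210 left.
Line 15/T1 (16): +20 — 190 left.
Line 15 T2 at 15: fill all 30 — 160 left.
Line 18/T1 (14): +100 — 60 left.
Line 18/T2: +60 of 100 at 12; pool empty.
Total = 21×50 + 20×20 + 16×20 + 15×30 + 14×100 + 12×60 = 4340.

4340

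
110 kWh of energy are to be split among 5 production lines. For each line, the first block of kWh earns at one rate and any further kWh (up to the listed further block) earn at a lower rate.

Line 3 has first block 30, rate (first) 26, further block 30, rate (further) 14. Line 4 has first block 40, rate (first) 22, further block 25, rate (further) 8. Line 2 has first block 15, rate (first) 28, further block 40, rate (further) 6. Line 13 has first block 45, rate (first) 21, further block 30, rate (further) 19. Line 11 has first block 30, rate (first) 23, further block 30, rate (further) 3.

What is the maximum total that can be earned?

2660

Rank every tier by rate: Line 2/tier1 28 > Line 3/tier1 26 > Line 11/tier1 23 > Line 4/tier1 22 > Line 13/tier1 21 > Line 13/tier2 19 > Line 3/tier2 14 > Line 4/tier2 8 > Line 2/tier2 6 > Line 11/tier2 3.
Line 2/tier1 (28): +15 → 95 left.
Line 3 tier1 at 26: fill all 30 → 65 left.
Line 11 tier1 at 23: fill all 30 → 35 left.
Line 4 tier1 at 22: only 35 left, fill 35.
Total = 28×15 + 26×30 + 23×30 + 22×35 = 2660.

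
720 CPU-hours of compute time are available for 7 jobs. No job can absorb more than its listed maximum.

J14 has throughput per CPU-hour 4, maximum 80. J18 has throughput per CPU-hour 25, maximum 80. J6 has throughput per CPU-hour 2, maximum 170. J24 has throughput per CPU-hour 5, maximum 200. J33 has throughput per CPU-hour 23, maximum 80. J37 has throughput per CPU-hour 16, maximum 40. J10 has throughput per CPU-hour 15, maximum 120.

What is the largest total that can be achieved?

7840

Rank by throughput per CPU-hour: J18 25 > J33 23 > J37 16 > J10 15 > J24 5 > J14 4 > J6 2.
J18 takes 80 to reach its cap of 80 ; 640 left.
Give J33 80 to hit its cap of 80 ; 560 left.
J37 takes 40 to reach its cap of 40 ; 520 left.
Give J10 120 to hit its cap of 120 ; 400 left.
J24 takes 200 to reach its cap of 200 ; 200 left.
J14: +80 to 80 (cap) ; 120 left.
J6 has room for 170 but only 120 remain, so it gets 120.
Total = 4×80 + 25×80 + 2×120 + 5×200 + 23×80 + 16×40 + 15×120 = 7840.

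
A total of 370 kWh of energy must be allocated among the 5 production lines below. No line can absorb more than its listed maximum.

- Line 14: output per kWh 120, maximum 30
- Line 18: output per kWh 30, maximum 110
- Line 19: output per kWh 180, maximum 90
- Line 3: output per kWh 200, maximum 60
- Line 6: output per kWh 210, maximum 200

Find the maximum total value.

72600

Highest output per kWh first: Line 6 210 > Line 3 200 > Line 19 180 > Line 14 120 > Line 18 30.
Give Line 6 200 to hit its cap of 200 — 170 left.
Give Line 3 60 to hit its cap of 60 — 110 left.
Line 19: +90 to 90 (cap) — 20 left.
Only 20 left; Line 14 takes them to reach 20.
Total = 120×20 + 180×90 + 200×60 + 210×200 = 72600.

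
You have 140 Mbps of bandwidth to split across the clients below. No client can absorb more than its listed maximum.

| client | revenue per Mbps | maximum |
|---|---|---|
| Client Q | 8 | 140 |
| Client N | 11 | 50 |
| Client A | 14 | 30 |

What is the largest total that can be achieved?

Rank by revenue per Mbps: Client A 14 > Client N 11 > Client Q 8.
Client A: +30 to 30 (cap) — 110 left.
Client N: +50 to 50 (cap) — 60 left.
Client Q has room for 140 but only 60 remain, so it gets 60.
Total = 8×60 + 11×50 + 14×30 = 1450.

1450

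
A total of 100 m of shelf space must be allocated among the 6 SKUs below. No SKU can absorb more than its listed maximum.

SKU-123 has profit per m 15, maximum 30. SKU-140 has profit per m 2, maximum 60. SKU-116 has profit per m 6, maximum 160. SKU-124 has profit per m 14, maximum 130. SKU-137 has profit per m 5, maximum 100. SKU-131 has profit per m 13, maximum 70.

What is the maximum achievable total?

1430

Order the SKUs by profit per m: SKU-123 15 > SKU-124 14 > SKU-131 13 > SKU-116 6 > SKU-137 5 > SKU-140 2.
SKU-123 takes 30 to reach its cap of 30 ; 70 left.
SKU-124: +70 (room for 130) → 70. Pool exhausted.
Total = 15×30 + 14×70 = 1430.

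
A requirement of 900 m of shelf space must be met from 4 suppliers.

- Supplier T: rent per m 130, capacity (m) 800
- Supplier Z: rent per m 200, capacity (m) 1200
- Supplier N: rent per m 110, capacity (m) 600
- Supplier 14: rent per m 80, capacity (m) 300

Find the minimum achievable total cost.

Use suppliers in increasing cost order.
Take 300 from Supplier 14 at 80 ; need 600 more.
Supplier N at 110: take all 600 m ; 0 still needed.
Supplier T, Supplier Z: unused.
Cost = 300×80 + 600×110 = 90000.

90000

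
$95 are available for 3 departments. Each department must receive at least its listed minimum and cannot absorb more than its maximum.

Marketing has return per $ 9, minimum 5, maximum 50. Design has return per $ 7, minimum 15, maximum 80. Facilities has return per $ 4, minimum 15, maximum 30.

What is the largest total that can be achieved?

Meeting every minimum uses 5+15+15 = 35 $, leaving 60.
Highest return per $ first: Marketing 9 > Design 7 > Facilities 4.
Marketing takes 45 more to reach its cap of 50 — 15 left.
Only 15 left; Design takes them to reach 30.
Total = 9×50 + 7×30 + 4×15 = 720.

720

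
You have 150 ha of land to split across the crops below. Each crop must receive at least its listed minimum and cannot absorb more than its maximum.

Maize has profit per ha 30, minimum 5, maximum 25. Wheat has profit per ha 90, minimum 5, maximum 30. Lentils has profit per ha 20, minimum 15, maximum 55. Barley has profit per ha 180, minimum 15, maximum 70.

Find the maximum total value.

16550

Meeting every minimum uses 5+5+15+15 = 40 ha, leaving 110.
Rank by profit per ha: Barley 180 > Wheat 90 > Maize 30 > Lentils 20.
Barley: +55 to 70 (cap) — 55 left.
Give Wheat 25 more to hit its cap of 30 — 30 left.
Give Maize 20 more to hit its cap of 25 — 10 left.
Lentils: +10 (room for 40) → 25. Pool exhausted.
Total = 30×25 + 90×30 + 20×25 + 180×70 = 16550.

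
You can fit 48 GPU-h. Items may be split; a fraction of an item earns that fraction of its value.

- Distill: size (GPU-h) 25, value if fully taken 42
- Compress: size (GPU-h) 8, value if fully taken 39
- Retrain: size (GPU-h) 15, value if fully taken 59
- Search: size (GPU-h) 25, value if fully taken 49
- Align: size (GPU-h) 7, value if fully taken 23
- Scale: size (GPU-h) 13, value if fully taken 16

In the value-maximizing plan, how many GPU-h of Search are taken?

18

Rank by value-to-size ratio: Compress 39/8≈4.88, Retrain 59/15≈3.93, Align 23/7≈3.29, Search 49/25≈1.96, Distill 42/25≈1.68, Scale 16/13≈1.23.
Take all of Compress (8 GPU-h, value 39) → 40 GPU-h left.
Take all of Retrain (15 GPU-h, value 59) → 25 GPU-h left.
Align: take in full, 7 GPU-h for value 23 → 18 left.
18 GPU-h left: a 18/25 share of Search gives 49×18/25 = 35.28.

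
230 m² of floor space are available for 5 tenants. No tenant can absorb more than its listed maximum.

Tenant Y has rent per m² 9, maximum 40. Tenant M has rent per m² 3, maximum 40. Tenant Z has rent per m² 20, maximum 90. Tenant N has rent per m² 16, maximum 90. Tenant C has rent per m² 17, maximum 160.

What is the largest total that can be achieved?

Rank by rent per m²: Tenant Z 20 > Tenant C 17 > Tenant N 16 > Tenant Y 9 > Tenant M 3.
Give Tenant Z 90 to hit its cap of 90 — 140 left.
Tenant C has room for 160 but only 140 remain, so it gets 140.
Total = 20×90 + 17×140 = 4180.

4180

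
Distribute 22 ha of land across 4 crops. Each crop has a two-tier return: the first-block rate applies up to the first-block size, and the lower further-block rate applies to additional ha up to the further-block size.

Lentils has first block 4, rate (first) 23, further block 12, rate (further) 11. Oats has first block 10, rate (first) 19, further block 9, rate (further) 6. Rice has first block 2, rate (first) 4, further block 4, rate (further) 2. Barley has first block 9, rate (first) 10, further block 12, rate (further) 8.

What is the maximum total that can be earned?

370

Order all 8 blocks by rate: Lentils/tier1 23 > Oats/tier1 19 > Lentils/tier2 11 > Barley/tier1 10 > Barley/tier2 8 > Oats/tier2 6 > Rice/tier1 4 > Rice/tier2 2.
Fill Lentils tier1 block (4 at 23) — 18 left.
Oats tier1 at 19: fill all 10 — 8 left.
8 remain; put them into Lentils tier2 at 11.
Total = 23×4 + 19×10 + 11×8 = 370.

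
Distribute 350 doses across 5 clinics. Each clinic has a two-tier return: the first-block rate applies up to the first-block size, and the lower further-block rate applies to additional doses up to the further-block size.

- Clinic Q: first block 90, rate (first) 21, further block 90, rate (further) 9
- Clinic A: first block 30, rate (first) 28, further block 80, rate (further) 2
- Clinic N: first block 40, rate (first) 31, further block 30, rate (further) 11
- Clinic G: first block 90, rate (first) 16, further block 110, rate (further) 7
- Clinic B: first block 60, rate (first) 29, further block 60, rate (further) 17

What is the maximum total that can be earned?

7850

Rank every tier by rate: Clinic N/tier1 31 > Clinic B/tier1 29 > Clinic A/tier1 28 > Clinic Q/tier1 21 > Clinic B/tier2 17 > Clinic G/tier1 16 > Clinic N/tier2 11 > Clinic Q/tier2 9 > Clinic G/tier2 7 > Clinic A/tier2 2.
Clinic N tier1 at 31: fill all 40 → 310 left.
Fill Clinic B tier1 block (60 at 29) → 250 left.
Clinic A/tier1 (28): +30 → 220 left.
Fill Clinic Q tier1 block (90 at 21) → 130 left.
Clinic B/tier2 (17): +60 → 70 left.
Clinic G/tier1: +70 of 90 at 16; pool empty.
Total = 31×40 + 29×60 + 28×30 + 21×90 + 17×60 + 16×70 = 7850.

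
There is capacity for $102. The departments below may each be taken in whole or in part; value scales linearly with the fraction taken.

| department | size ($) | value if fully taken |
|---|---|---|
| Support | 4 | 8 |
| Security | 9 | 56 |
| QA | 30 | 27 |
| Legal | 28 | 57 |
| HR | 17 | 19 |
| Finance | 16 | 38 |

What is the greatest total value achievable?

Rank by value-to-size ratio: Security 56/9≈6.22, Finance 38/16≈2.38, Legal 57/28≈2.04, Support 8/4≈2, HR 19/17≈1.12, QA 27/30≈0.9.
Security: take in full, 9 $ for value 56 — 93 left.
Take all of Finance (16 $, value 38) — 77 $ left.
All 28 $ of Legal fit (value 57) — 49 remain.
Support: take in full, 4 $ for value 8 — 45 left.
HR: take in full, 17 $ for value 19 — 28 left.
28 $ left: a 28/30 share of QA gives 27×28/30 = 25.2.
Total value = 203.2.

203.2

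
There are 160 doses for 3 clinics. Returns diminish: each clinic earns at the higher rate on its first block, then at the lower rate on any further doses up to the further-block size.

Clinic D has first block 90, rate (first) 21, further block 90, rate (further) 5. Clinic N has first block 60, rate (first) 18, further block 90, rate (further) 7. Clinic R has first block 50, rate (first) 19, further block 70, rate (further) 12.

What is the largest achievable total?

Treat each block as its own option and order by rate: Clinic D/first 21 > Clinic R/first 19 > Clinic N/first 18 > Clinic R/second 12 > Clinic N/second 7 > Clinic D/second 5.
Clinic D/first (21): +90 ; 70 left.
Clinic R first at 19: fill all 50 ; 20 left.
Clinic N first at 18: only 20 left, fill 20.
Total = 21×90 + 19×50 + 18×20 = 3200.

3200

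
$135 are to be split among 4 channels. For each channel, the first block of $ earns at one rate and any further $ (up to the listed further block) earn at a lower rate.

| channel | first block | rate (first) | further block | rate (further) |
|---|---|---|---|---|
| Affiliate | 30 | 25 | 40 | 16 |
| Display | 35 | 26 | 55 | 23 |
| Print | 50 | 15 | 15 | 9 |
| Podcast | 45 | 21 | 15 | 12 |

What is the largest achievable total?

Rank every tier by rate: Display/tier1 26 > Affiliate/tier1 25 > Display/tier2 23 > Podcast/tier1 21 > Affiliate/tier2 16 > Print/tier1 15 > Podcast/tier2 12 > Print/tier2 9.
Display tier1 at 26: fill all 35 ; 100 left.
Affiliate/tier1 (25): +30 ; 70 left.
Display/tier2 (23): +55 ; 15 left.
Podcast/tier1: +15 of 45 at 21; pool empty.
Total = 26×35 + 25×30 + 23×55 + 21×15 = 3240.

3240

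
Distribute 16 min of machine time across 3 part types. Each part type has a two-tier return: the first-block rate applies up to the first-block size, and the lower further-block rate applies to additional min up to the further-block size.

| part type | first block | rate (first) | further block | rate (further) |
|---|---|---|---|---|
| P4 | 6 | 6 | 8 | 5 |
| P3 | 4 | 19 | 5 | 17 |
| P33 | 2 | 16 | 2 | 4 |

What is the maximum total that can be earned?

223

Order all 6 blocks by rate: P3/T1 19 > P3/T2 17 > P33/T1 16 > P4/T1 6 > P4/T2 5 > P33/T2 4.
P3/T1 (19): +4 — 12 left.
Fill P3 T2 block (5 at 17) — 7 left.
Fill P33 T1 block (2 at 16) — 5 left.
P4 T1 at 6: only 5 left, fill 5.
Total = 19×4 + 17×5 + 16×2 + 6×5 = 223.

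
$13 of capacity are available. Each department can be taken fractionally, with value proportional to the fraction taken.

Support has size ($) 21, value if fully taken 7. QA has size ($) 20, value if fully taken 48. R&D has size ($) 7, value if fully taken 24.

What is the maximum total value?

38.4

Rank by value-to-size ratio: R&D 24/7≈3.43, QA 48/20≈2.4, Support 7/21≈0.333.
All 7 $ of R&D fit (value 24) ; 6 remain.
Only 6 $ remain; take 6/20 of QA for value 48×6/20 = 14.4.
Total value = 38.4.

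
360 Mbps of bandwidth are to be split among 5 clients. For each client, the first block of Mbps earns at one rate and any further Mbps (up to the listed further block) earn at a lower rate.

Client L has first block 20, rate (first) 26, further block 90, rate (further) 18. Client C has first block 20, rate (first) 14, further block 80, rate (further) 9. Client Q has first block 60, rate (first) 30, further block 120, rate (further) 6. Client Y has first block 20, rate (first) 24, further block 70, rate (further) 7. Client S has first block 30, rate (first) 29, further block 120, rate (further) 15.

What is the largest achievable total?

7370

Treat each block as its own option and order by rate: Client Q/tier1 30 > Client S/tier1 29 > Client L/tier1 26 > Client Y/tier1 24 > Client L/tier2 18 > Client S/tier2 15 > Client C/tier1 14 > Client C/tier2 9 > Client Y/tier2 7 > Client Q/tier2 6.
Client Q tier1 at 30: fill all 60 — 300 left.
Client S/tier1 (29): +30 — 270 left.
Client L tier1 at 26: fill all 20 — 250 left.
Client Y tier1 at 24: fill all 20 — 230 left.
Client L tier2 at 18: fill all 90 — 140 left.
Fill Client S tier2 block (120 at 15) — 20 left.
Client C/tier1 (14): +20 — 0 left.
Total = 30×60 + 29×30 + 26×20 + 24×20 + 18×90 + 15×120 + 14×20 = 7370.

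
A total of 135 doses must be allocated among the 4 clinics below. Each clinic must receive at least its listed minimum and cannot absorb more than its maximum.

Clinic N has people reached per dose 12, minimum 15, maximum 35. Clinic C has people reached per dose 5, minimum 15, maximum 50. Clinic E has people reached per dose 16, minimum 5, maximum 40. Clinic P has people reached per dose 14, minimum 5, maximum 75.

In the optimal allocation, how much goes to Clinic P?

65

Meeting every minimum uses 15+15+5+5 = 40 doses, leaving 95.
Order the clinics by people reached per dose: Clinic E 16 > Clinic P 14 > Clinic N 12 > Clinic C 5.
Clinic E takes 35 more to reach its cap of 40 → 60 left.
Clinic P has room for 70 more but only 60 remain, so it gets 65.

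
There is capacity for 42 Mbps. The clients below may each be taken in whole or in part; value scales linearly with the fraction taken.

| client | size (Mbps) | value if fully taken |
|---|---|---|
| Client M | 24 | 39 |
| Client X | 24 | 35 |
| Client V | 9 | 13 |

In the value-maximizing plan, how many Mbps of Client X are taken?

18

Best value per unit of size first: Client M 39/24≈1.62, Client X 35/24≈1.46, Client V 13/9≈1.44.
Take all of Client M (24 Mbps, value 39) ; 18 Mbps left.
18 Mbps left: a 18/24 share of Client X gives 35×18/24 = 26.25.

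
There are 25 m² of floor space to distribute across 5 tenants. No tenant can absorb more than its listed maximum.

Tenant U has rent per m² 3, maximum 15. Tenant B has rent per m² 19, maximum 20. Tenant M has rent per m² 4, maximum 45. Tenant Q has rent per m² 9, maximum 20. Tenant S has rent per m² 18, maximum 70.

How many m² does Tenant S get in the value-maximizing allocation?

5

Rank by rent per m²: Tenant B 19 > Tenant S 18 > Tenant Q 9 > Tenant M 4 > Tenant U 3.
Tenant B: +20 to 20 (cap) ; 5 left.
Only 5 left; Tenant S takes them to reach 5.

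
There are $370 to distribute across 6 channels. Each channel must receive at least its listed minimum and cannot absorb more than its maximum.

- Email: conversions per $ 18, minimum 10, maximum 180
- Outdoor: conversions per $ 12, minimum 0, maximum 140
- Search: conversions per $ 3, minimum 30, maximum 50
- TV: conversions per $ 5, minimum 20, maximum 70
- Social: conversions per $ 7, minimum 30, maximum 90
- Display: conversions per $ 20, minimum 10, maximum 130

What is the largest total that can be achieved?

5880

Meeting every minimum uses 10+0+30+20+30+10 = 100 $, leaving 270.
Order the channels by conversions per $: Display 20 > Email 18 > Outdoor 12 > Social 7 > TV 5 > Search 3.
Display: +120 to 130 (cap) — 150 left.
Email: +150 (room for 170) → 160. Pool exhausted.
Total = 18×160 + 3×30 + 5×20 + 7×30 + 20×130 = 5880.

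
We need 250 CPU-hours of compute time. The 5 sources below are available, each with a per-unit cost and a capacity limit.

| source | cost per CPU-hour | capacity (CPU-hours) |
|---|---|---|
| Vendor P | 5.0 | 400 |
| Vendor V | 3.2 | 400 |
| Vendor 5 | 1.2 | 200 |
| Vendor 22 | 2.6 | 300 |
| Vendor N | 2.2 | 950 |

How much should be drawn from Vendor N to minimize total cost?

50

Fill from the cheapest source first.
Vendor 5 (1.2): use full 200 — 50 CPU-hours to go.
Vendor N at 2.2: take 50 of its 950 — requirement met.
Vendor 22, Vendor V, Vendor P: unused.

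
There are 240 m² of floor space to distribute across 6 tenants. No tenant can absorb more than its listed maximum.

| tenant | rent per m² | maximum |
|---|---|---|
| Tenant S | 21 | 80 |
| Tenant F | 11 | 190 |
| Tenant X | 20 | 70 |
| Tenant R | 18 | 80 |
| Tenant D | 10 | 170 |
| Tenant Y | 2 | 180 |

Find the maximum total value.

4630

Order the tenants by rent per m²: Tenant S 21 > Tenant X 20 > Tenant R 18 > Tenant F 11 > Tenant D 10 > Tenant Y 2.
Tenant S takes 80 to reach its cap of 80 → 160 left.
Tenant X takes 70 to reach its cap of 70 → 90 left.
Tenant R: +80 to 80 (cap) → 10 left.
Tenant F: +10 (room for 190) → 10. Pool exhausted.
Total = 21×80 + 11×10 + 20×70 + 18×80 = 4630.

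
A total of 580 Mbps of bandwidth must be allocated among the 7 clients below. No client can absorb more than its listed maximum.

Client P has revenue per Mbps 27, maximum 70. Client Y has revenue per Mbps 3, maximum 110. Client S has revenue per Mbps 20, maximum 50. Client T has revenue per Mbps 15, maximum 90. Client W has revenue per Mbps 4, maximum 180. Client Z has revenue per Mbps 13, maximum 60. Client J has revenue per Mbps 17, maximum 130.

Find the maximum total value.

7950

Highest revenue per Mbps first: Client P 27 > Client S 20 > Client J 17 > Client T 15 > Client Z 13 > Client W 4 > Client Y 3.
Client P: +70 to 70 (cap) → 510 left.
Client S: +50 to 50 (cap) → 460 left.
Give Client J 130 to hit its cap of 130 → 330 left.
Client T takes 90 to reach its cap of 90 → 240 left.
Client Z takes 60 to reach its cap of 60 → 180 left.
Client W: +180 to 180 (cap) → 0 left.
Total = 27×70 + 20×50 + 15×90 + 4×180 + 13×60 + 17×130 = 7950.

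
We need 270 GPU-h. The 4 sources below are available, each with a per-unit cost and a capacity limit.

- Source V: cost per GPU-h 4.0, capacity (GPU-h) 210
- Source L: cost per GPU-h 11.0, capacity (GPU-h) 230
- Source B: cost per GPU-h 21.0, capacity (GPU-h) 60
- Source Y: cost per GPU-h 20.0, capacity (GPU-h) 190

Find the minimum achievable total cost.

Fill from the cheapest source first.
Take 210 from Source V at 4.0 — need 60 more.
Source L (11.0): take the remaining 60 — done.
Source Y, Source B: unused.
Cost = 210×4.0 + 60×11.0 = 1500.

1500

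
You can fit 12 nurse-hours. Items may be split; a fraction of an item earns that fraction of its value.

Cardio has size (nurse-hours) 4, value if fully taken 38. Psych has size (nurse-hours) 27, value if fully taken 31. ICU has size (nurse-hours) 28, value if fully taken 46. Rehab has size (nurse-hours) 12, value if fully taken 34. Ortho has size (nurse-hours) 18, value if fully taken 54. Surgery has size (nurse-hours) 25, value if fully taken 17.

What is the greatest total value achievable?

62

Rank by value-to-size ratio: Cardio 38/4≈9.5, Ortho 54/18≈3, Rehab 34/12≈2.83, ICU 46/28≈1.64, Psych 31/27≈1.15, Surgery 17/25≈0.68.
Cardio: take in full, 4 nurse-hours for value 38 → 8 left.
8 nurse-hours left: a 8/18 share of Ortho gives 54×8/18 = 24.
Total value = 62.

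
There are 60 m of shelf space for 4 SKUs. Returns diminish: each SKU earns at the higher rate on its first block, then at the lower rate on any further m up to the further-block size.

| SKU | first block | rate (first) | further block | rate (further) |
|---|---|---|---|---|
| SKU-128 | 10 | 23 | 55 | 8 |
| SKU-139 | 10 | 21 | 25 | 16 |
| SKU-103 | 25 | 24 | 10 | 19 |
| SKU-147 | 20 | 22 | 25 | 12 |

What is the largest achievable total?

Treat each block as its own option and order by rate: SKU-103/T1 24 > SKU-128/T1 23 > SKU-147/T1 22 > SKU-139/T1 21 > SKU-103/T2 19 > SKU-139/T2 16 > SKU-147/T2 12 > SKU-128/T2 8.
SKU-103/T1 (24): +25 — 35 left.
SKU-128/T1 (23): +10 — 25 left.
SKU-147/T1 (22): +20 — 5 left.
5 remain; put them into SKU-139 T1 at 21.
Total = 24×25 + 23×10 + 22×20 + 21×5 = 1375.

1375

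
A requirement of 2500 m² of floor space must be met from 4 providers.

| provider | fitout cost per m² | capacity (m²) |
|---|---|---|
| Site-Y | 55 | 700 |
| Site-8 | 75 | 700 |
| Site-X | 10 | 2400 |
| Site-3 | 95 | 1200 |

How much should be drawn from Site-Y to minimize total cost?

Use providers in increasing cost order.
Site-X (10): use full 2400 → 100 m² to go.
Site-Y (55): take the remaining 100 → done.
Site-8, Site-3: unused.

100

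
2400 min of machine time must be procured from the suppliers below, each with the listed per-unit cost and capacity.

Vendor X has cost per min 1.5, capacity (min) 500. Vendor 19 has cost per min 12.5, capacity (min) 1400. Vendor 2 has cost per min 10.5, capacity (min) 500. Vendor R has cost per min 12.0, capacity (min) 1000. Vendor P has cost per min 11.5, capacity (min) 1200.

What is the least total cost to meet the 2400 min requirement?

Fill from the cheapest supplier first.
Vendor X at 1.5: take all 500 min ; 1900 still needed.
Vendor 2 at 10.5: take all 500 min ; 1400 still needed.
Take 1200 from Vendor P at 11.5 ; need 200 more.
Take 200 from Vendor R at 12.0 to finish.
Vendor 19: unused.
Cost = 500×1.5 + 500×10.5 + 1200×11.5 + 200×12.0 = 22200.

22200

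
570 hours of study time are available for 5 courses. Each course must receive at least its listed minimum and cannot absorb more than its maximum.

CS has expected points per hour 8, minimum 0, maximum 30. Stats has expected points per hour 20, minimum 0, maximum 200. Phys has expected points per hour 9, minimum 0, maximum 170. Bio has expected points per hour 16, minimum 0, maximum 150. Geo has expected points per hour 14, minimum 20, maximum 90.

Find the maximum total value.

8830

Meeting every minimum uses 0+0+0+0+20 = 20 hours, leaving 550.
Order the courses by expected points per hour: Stats 20 > Bio 16 > Geo 14 > Phys 9 > CS 8.
Give Stats 200 more to hit its cap of 200 ; 350 left.
Bio: +150 to 150 (cap) ; 200 left.
Geo: +70 to 90 (cap) ; 130 left.
Only 130 left; Phys takes them to reach 130.
Total = 20×200 + 9×130 + 16×150 + 14×90 = 8830.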